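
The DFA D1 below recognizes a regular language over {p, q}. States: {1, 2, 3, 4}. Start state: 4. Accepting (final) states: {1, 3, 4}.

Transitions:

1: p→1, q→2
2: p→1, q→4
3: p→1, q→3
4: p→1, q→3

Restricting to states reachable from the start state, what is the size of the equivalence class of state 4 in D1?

2

Every state is reachable, so we keep all 4.
Initial partition by acceptance: {1,3,4} | {2}.
Split {1,3,4} by δ(·,q) → {3,4} and {1}.
No further refinement is possible. Final partition (3 blocks): {3,4} | {2} | {1}.
State 4 belongs to the block {3,4}, which has 2 states.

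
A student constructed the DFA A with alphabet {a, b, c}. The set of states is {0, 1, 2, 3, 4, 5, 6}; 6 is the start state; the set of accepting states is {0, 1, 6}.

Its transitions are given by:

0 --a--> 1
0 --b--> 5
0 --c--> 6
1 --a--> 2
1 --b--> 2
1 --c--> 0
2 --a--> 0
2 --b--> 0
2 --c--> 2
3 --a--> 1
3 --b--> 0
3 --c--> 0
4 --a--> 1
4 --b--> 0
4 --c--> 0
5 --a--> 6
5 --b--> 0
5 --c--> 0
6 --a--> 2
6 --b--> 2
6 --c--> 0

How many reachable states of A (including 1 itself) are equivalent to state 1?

2

Reachable states from the start: {0,1,2,5,6}. Unreachable: {3,4} — drop them.
P0 = {0,1,6} | {2,5}.
Refine {0,1,6} on symbol a: members go to different blocks, giving {1,6} and {0}.
On input a, block {2,5} splits into {2} and {5}.
The partition is now stable with 4 blocks: {1,6} | {2} | {0} | {5}.
The equivalence class containing 1 is {1,6}, of size 2.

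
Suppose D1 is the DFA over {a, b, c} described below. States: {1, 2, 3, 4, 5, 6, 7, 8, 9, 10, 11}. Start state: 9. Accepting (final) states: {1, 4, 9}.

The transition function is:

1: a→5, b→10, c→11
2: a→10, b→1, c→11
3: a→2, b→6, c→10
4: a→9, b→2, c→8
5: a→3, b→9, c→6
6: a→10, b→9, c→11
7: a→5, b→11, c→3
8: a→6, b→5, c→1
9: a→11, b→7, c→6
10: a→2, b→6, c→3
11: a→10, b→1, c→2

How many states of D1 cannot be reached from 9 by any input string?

BFS from 9 reaches {1, 2, 3, 5, 6, 7, 9, 10, 11}; the 2 state(s) 4, 8 are never visited.

2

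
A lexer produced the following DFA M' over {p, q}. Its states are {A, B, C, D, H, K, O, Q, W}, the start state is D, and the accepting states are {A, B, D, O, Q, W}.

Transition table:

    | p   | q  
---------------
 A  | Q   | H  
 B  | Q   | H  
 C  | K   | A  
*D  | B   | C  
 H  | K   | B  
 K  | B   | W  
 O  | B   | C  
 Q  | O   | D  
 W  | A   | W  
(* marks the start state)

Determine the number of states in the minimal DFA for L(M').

6

All states are reachable from the start state.
Start with accepting vs non-accepting: {A,B,D,O,Q,W} | {C,H,K}.
On input q, block {A,B,D,O,Q,W} splits into {A,B,D,O} and {Q,W}.
Split {A,B,D,O} by δ(·,p) → {A,B} and {D,O}.
On input p, block {C,H,K} splits into {C,H} and {K}.
Split {Q,W} by δ(·,p) → {Q} and {W}.
The partition is now stable with 6 blocks: {A,B} | {C,H} | {Q} | {D,O} | {K} | {W}.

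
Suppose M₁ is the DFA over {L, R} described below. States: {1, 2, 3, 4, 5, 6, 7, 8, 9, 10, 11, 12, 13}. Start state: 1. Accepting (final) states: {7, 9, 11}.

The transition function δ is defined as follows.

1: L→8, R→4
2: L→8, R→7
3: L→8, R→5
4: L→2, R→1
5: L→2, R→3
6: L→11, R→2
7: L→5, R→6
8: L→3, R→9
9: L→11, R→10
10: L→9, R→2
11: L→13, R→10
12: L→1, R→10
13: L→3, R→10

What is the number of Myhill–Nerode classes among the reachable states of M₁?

10

States {12} cannot be reached from the start state, so discard them.
Start with accepting vs non-accepting: {7,9,11} | {1,2,3,4,5,6,8,10,13}.
Split {7,9,11} by δ(·,L) → {7,11} and {9}.
Split {1,2,3,4,5,6,8,10,13} by δ(·,L) → {1,2,3,4,5,8,13} and {6} and {10}.
Split {7,11} by δ(·,R) → {7} and {11}.
Refine {1,2,3,4,5,8,13} on symbol R: members go to different blocks, giving {1,3,4,5} and {2} and {8} and {13}.
Split {1,3,4,5} by δ(·,L) → {1,3} and {4,5}.
The partition is now stable with 10 blocks: {7} | {1,3} | {9} | {6} | {10} | {11} | {2} | {8} | {13} | {4,5}.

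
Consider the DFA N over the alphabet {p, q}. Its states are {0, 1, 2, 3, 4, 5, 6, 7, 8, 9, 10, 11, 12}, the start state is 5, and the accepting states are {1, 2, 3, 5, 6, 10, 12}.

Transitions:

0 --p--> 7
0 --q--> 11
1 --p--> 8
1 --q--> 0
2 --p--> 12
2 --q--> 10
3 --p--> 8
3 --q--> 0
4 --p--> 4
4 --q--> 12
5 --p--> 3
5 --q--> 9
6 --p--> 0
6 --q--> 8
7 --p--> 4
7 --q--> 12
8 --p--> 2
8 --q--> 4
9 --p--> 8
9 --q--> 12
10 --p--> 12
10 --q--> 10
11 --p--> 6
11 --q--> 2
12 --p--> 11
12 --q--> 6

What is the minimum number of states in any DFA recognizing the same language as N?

States {1} cannot be reached from the start state, so discard them.
Start with accepting vs non-accepting: {2,3,5,6,10,12} | {0,4,7,8,9,11}.
Split {2,3,5,6,10,12} by δ(·,p) → {2,5,10} and {3,6,12}.
Refine {2,5,10} on symbol q: members go to different blocks, giving {2,10} and {5}.
Split {0,4,7,8,9,11} by δ(·,p) → {0,4,7,9} and {8} and {11}.
Refine {0,4,7,9} on symbol p: members go to different blocks, giving {0,4,7} and {9}.
On input q, block {0,4,7} splits into {4,7} and {0}.
Refine {3,6,12} on symbol p: members go to different blocks, giving {3} and {6} and {12}.
No further refinement is possible. Final partition (10 blocks): {2,10} | {4,7} | {3} | {5} | {8} | {11} | {9} | {0} | {6} | {12}.

10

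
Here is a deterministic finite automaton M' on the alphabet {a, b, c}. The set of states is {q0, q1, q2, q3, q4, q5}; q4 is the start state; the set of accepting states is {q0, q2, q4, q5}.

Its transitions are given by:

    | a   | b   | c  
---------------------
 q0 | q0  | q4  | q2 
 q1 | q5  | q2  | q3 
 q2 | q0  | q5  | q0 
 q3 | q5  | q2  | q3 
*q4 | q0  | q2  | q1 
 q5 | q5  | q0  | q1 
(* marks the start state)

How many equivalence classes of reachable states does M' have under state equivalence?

Start with accepting vs non-accepting: {q0,q2,q4,q5} | {q1,q3}.
Refine {q0,q2,q4,q5} on symbol c: members go to different blocks, giving {q0,q2} and {q4,q5}.
On input a, block {q4,q5} splits into {q4} and {q5}.
Refine {q0,q2} on symbol b: members go to different blocks, giving {q0} and {q2}.
No further refinement is possible. Final partition (5 blocks): {q0} | {q1,q3} | {q4} | {q5} | {q2}.

5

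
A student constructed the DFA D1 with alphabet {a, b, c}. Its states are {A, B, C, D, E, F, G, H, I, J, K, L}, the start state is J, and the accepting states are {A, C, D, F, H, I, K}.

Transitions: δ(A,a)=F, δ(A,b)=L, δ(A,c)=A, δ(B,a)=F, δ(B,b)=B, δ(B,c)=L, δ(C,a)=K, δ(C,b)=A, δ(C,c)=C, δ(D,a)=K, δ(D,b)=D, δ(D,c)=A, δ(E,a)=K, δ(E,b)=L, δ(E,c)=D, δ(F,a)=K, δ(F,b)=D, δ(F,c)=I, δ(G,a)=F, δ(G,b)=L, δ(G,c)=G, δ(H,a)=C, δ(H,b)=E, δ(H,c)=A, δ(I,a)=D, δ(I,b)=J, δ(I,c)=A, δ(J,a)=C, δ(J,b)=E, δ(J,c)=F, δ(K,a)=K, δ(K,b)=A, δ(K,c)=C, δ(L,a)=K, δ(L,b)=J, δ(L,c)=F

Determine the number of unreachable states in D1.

BFS from J reaches {A, C, D, E, F, I, J, K, L}; the 3 state(s) B, G, H are never visited.

3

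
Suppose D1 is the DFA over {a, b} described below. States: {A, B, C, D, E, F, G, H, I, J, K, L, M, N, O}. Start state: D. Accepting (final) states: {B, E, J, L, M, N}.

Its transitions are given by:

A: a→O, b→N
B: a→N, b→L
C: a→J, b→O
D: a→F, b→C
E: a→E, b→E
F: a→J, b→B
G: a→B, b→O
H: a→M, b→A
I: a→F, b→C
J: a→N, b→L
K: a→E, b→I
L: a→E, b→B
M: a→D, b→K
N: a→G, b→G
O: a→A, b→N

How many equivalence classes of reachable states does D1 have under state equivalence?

Reachable states from the start: {A,B,C,D,E,F,G,J,L,N,O}. Unreachable: {H,I,K,M} — drop them.
P0 = {B,E,J,L,N} | {A,C,D,F,G,O}.
Split {B,E,J,L,N} by δ(·,a) → {B,E,J,L} and {N}.
Refine {B,E,J,L} on symbol a: members go to different blocks, giving {B,J} and {E,L}.
Split {A,C,D,F,G,O} by δ(·,a) → {A,D,O} and {C,F,G}.
On input a, block {A,D,O} splits into {A,O} and {D}.
Split {E,L} by δ(·,b) → {E} and {L}.
Refine {C,F,G} on symbol b: members go to different blocks, giving {C,G} and {F}.
No further refinement is possible. Final partition (8 blocks): {B,J} | {A,O} | {N} | {E} | {C,G} | {D} | {L} | {F}.

8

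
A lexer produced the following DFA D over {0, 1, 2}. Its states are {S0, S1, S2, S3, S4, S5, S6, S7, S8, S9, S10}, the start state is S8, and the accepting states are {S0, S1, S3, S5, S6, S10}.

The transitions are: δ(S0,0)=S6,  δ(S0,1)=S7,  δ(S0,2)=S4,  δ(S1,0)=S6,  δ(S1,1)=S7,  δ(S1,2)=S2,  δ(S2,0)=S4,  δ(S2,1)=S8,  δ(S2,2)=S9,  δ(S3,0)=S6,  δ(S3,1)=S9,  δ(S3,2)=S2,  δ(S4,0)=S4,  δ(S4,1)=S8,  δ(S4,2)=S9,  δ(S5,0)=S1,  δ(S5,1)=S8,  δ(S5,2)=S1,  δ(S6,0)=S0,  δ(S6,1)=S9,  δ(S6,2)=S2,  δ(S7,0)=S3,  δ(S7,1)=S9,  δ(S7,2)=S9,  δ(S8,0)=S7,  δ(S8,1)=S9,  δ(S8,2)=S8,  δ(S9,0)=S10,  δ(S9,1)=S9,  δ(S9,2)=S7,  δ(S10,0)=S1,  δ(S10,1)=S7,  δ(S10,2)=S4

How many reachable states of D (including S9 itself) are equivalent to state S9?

Reachable states from the start: {S0,S1,S2,S3,S4,S6,S7,S8,S9,S10}. Unreachable: {S5} — drop them.
Initial partition by acceptance: {S0,S1,S3,S6,S10} | {S2,S4,S7,S8,S9}.
Split {S2,S4,S7,S8,S9} by δ(·,0) → {S2,S4,S8} and {S7,S9}.
Refine {S2,S4,S8} on symbol 0: members go to different blocks, giving {S2,S4} and {S8}.
The partition is now stable with 4 blocks: {S0,S1,S3,S6,S10} | {S2,S4} | {S7,S9} | {S8}.
State S9 belongs to the block {S7,S9}, which has 2 states.

2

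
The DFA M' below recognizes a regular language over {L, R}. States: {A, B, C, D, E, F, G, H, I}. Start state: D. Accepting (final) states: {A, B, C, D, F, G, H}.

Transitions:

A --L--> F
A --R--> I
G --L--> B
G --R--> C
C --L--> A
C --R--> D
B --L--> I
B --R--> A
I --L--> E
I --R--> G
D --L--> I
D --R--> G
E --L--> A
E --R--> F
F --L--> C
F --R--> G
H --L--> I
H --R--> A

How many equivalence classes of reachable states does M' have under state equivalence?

Reachable states from the start: {A,B,C,D,E,F,G,I}. Unreachable: {H} — drop them.
P0 = {A,B,C,D,F,G} | {E,I}.
On input L, block {A,B,C,D,F,G} splits into {A,C,F,G} and {B,D}.
Split {A,C,F,G} by δ(·,L) → {A,C,F} and {G}.
On input R, block {A,C,F} splits into {A} and {C} and {F}.
Split {E,I} by δ(·,L) → {E} and {I}.
Split {B,D} by δ(·,R) → {B} and {D}.
No further refinement is possible. Final partition (8 blocks): {A} | {E} | {B} | {G} | {C} | {F} | {I} | {D}.

8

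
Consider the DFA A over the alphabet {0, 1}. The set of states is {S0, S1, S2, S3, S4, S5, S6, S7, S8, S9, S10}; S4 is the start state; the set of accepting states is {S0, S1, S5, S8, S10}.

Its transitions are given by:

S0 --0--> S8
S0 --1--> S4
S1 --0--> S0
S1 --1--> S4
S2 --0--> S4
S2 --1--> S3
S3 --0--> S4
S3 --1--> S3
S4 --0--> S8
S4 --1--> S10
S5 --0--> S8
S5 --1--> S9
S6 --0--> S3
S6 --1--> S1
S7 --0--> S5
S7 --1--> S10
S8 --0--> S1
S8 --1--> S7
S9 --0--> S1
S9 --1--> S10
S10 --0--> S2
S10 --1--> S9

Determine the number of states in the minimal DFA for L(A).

4

States {S6} cannot be reached from the start state, so discard them.
P0 = {S0,S1,S5,S8,S10} | {S2,S3,S4,S7,S9}.
Split {S0,S1,S5,S8,S10} by δ(·,0) → {S0,S1,S5,S8} and {S10}.
Split {S2,S3,S4,S7,S9} by δ(·,0) → {S4,S7,S9} and {S2,S3}.
Stable partition: {S0,S1,S5,S8} | {S4,S7,S9} | {S10} | {S2,S3} — 4 equivalence classes.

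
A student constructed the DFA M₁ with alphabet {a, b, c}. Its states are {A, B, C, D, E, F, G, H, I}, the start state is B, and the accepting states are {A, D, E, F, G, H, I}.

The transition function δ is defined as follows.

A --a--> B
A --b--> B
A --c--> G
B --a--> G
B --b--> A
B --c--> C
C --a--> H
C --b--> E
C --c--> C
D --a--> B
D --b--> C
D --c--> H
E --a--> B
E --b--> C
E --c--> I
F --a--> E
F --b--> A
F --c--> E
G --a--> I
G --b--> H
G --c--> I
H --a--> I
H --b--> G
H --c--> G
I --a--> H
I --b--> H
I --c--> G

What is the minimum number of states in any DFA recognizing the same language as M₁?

3

States {D,F} cannot be reached from the start state, so discard them.
P0 = {A,E,G,H,I} | {B,C}.
Split {A,E,G,H,I} by δ(·,a) → {G,H,I} and {A,E}.
Stable partition: {G,H,I} | {B,C} | {A,E} — 3 equivalence classes.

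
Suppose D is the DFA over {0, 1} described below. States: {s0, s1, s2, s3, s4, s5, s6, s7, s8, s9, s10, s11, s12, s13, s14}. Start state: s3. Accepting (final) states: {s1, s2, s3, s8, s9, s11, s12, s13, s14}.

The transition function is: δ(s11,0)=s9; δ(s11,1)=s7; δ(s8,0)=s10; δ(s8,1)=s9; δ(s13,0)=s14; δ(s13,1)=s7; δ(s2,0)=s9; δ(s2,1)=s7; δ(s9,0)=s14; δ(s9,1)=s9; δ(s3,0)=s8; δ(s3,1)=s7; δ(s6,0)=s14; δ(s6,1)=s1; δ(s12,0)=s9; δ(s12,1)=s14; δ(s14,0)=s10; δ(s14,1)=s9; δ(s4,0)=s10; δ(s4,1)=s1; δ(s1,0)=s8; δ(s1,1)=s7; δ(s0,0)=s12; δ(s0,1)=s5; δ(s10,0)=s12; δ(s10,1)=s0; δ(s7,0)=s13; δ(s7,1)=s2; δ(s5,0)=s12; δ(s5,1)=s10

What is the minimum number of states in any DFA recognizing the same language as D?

7

States {s1,s4,s6,s11} cannot be reached from the start state, so discard them.
P0 = {s2,s3,s8,s9,s12,s13,s14} | {s0,s5,s7,s10}.
Split {s2,s3,s8,s9,s12,s13,s14} by δ(·,0) → {s2,s3,s9,s12,s13} and {s8,s14}.
Refine {s2,s3,s9,s12,s13} on symbol 0: members go to different blocks, giving {s3,s9,s13} and {s2,s12}.
Refine {s3,s9,s13} on symbol 1: members go to different blocks, giving {s3,s13} and {s9}.
On input 0, block {s0,s5,s7,s10} splits into {s0,s5,s10} and {s7}.
Split {s2,s12} by δ(·,1) → {s2} and {s12}.
The partition is now stable with 7 blocks: {s3,s13} | {s0,s5,s10} | {s8,s14} | {s2} | {s9} | {s7} | {s12}.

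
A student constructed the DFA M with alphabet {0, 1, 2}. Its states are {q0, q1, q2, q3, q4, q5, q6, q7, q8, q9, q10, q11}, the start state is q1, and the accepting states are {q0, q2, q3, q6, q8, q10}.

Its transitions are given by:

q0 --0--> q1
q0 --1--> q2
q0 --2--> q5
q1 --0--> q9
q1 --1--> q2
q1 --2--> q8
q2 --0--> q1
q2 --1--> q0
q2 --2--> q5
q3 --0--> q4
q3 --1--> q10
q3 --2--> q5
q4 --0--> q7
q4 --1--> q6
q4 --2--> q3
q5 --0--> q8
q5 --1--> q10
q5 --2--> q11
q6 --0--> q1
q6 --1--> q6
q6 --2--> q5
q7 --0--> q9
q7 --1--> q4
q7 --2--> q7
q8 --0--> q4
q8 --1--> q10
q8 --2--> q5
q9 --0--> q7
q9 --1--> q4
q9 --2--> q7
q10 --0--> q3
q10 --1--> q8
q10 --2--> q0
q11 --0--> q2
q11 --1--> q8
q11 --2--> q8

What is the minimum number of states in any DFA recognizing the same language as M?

7

Initial partition by acceptance: {q0,q2,q3,q6,q8,q10} | {q1,q4,q5,q7,q9,q11}.
Split {q0,q2,q3,q6,q8,q10} by δ(·,0) → {q0,q2,q3,q6,q8} and {q10}.
On input 1, block {q0,q2,q3,q6,q8} splits into {q0,q2,q6} and {q3,q8}.
On input 0, block {q1,q4,q5,q7,q9,q11} splits into {q1,q4,q7,q9} and {q5} and {q11}.
Split {q1,q4,q7,q9} by δ(·,1) → {q1,q4} and {q7,q9}.
The partition is now stable with 7 blocks: {q0,q2,q6} | {q1,q4} | {q10} | {q3,q8} | {q5} | {q11} | {q7,q9}.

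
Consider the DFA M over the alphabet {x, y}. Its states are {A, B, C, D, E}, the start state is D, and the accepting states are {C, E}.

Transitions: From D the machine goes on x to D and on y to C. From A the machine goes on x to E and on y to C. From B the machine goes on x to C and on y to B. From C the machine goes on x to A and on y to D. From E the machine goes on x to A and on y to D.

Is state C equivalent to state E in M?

Reachable states from the start: {A,C,D,E}. Unreachable: {B} — drop them.
Initial partition by acceptance: {C,E} | {A,D}.
On input x, block {A,D} splits into {A} and {D}.
Stable partition: {C,E} | {A} | {D} — 3 equivalence classes.
C and E lie in the same block of the stable partition, so they are equivalent — no string distinguishes them.

Yes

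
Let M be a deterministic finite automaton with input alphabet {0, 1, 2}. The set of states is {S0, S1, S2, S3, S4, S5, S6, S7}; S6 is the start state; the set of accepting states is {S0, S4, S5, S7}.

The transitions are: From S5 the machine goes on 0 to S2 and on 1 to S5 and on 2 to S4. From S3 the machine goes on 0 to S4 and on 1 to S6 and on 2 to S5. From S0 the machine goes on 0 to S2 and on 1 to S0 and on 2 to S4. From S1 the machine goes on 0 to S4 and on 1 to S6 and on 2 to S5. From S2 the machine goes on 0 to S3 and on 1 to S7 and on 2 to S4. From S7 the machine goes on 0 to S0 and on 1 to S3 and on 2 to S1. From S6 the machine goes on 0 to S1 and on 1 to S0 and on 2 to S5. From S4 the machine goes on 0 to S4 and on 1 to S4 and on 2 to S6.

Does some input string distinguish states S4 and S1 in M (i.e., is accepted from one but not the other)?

P0 = {S0,S4,S5,S7} | {S1,S2,S3,S6}.
Split {S0,S4,S5,S7} by δ(·,0) → {S0,S5} and {S4,S7}.
On input 0, block {S1,S2,S3,S6} splits into {S1,S3} and {S2,S6}.
Split {S4,S7} by δ(·,0) → {S4} and {S7}.
Refine {S2,S6} on symbol 1: members go to different blocks, giving {S2} and {S6}.
Stable partition: {S0,S5} | {S1,S3} | {S4} | {S2} | {S7} | {S6} — 6 equivalence classes.
S4 and S1 end up in different blocks, so they are distinguishable. For instance, the string 'ε' is accepted from only S4.

Yes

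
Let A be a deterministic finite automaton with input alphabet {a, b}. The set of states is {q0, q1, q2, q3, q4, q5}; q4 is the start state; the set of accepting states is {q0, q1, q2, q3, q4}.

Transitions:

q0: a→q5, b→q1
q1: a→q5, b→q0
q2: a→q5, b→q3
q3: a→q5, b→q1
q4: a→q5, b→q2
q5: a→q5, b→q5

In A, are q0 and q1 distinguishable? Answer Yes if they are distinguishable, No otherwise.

No

Every state is reachable, so we keep all 6.
Initial partition by acceptance: {q0,q1,q2,q3,q4} | {q5}.
No further refinement is possible. Final partition (2 blocks): {q0,q1,q2,q3,q4} | {q5}.
q0 and q1 lie in the same block of the stable partition, so they are equivalent — no string distinguishes them.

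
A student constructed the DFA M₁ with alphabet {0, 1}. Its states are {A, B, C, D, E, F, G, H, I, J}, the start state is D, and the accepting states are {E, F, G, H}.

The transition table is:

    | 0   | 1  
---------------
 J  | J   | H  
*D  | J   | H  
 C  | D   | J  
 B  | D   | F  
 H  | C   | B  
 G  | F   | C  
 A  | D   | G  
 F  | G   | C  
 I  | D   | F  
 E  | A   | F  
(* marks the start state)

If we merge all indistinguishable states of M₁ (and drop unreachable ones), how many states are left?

First remove the unreachable states {A,E,I}; 7 states remain.
Start with accepting vs non-accepting: {F,G,H} | {B,C,D,J}.
Refine {F,G,H} on symbol 0: members go to different blocks, giving {F,G} and {H}.
Split {B,C,D,J} by δ(·,1) → {D,J} and {B} and {C}.
Stable partition: {F,G} | {D,J} | {H} | {B} | {C} — 5 equivalence classes.

5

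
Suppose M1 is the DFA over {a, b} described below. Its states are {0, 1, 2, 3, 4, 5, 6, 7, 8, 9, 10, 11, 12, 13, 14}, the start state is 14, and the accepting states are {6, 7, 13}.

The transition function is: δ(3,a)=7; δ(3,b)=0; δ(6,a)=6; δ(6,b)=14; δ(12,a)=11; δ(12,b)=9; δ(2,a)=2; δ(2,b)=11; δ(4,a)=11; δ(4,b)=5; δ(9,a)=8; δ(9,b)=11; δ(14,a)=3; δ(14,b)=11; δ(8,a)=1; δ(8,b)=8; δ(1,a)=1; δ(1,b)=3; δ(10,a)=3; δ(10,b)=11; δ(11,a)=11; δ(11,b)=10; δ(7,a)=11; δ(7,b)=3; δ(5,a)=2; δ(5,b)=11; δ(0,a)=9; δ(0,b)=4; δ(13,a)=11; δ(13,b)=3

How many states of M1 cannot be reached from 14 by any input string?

Starting at 14 and following transitions, the reachable set is {0, 1, 2, 3, 4, 5, 7, 8, 9, 10, 11, 14}. That leaves 6, 12, 13 unreachable — 3 in total.

3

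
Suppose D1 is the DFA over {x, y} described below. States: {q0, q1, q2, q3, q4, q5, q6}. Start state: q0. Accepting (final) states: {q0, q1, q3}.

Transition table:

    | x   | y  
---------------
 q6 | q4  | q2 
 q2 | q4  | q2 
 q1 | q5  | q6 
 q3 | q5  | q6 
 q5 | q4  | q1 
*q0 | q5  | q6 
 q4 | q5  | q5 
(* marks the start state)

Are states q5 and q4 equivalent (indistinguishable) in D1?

Reachable states from the start: {q0,q1,q2,q4,q5,q6}. Unreachable: {q3} — drop them.
P0 = {q0,q1} | {q2,q4,q5,q6}.
On input y, block {q2,q4,q5,q6} splits into {q2,q4,q6} and {q5}.
Refine {q2,q4,q6} on symbol x: members go to different blocks, giving {q2,q6} and {q4}.
No further refinement is possible. Final partition (4 blocks): {q0,q1} | {q2,q6} | {q5} | {q4}.
q5 and q4 end up in different blocks, so they are distinguishable. For instance, the string 'y' is accepted from only q5.

No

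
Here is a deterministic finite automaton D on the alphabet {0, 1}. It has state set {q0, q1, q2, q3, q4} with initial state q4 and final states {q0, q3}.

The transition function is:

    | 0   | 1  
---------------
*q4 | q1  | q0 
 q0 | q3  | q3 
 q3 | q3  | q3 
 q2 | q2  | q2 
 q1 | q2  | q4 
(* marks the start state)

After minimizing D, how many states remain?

All states are reachable from the start state.
P0 = {q0,q3} | {q1,q2,q4}.
Refine {q1,q2,q4} on symbol 1: members go to different blocks, giving {q1,q2} and {q4}.
On input 1, block {q1,q2} splits into {q1} and {q2}.
Stable partition: {q0,q3} | {q1} | {q4} | {q2} — 4 equivalence classes.

4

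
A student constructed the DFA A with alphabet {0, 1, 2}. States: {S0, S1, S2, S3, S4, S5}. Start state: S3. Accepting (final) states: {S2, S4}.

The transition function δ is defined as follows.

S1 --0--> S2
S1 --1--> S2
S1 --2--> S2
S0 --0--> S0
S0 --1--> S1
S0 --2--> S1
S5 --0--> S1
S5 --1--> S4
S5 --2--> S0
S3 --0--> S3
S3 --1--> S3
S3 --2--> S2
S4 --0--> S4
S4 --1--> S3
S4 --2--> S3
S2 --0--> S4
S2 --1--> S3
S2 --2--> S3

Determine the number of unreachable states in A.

No path from S3 leads to S0, S1, S5; the other 3 states are all reachable.

3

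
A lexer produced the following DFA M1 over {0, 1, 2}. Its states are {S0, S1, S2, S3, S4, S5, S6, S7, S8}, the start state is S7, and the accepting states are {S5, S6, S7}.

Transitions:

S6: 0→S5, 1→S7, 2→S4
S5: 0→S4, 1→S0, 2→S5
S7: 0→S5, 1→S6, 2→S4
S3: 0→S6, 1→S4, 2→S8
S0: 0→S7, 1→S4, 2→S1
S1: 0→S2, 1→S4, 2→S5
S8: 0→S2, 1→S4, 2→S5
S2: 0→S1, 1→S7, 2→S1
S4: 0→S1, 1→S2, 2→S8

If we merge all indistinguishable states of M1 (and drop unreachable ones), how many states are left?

6

States {S3} cannot be reached from the start state, so discard them.
Start with accepting vs non-accepting: {S5,S6,S7} | {S0,S1,S2,S4,S8}.
Refine {S5,S6,S7} on symbol 0: members go to different blocks, giving {S6,S7} and {S5}.
On input 0, block {S0,S1,S2,S4,S8} splits into {S1,S2,S4,S8} and {S0}.
On input 1, block {S1,S2,S4,S8} splits into {S1,S4,S8} and {S2}.
Refine {S1,S4,S8} on symbol 0: members go to different blocks, giving {S1,S8} and {S4}.
Stable partition: {S6,S7} | {S1,S8} | {S5} | {S0} | {S2} | {S4} — 6 equivalence classes.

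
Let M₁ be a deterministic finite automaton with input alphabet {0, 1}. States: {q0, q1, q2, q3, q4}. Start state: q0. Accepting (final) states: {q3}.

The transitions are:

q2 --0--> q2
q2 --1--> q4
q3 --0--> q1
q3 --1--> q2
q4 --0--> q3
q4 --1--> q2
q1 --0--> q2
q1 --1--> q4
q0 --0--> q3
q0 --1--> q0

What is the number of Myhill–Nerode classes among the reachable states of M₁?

4

Initial partition by acceptance: {q3} | {q0,q1,q2,q4}.
On input 0, block {q0,q1,q2,q4} splits into {q0,q4} and {q1,q2}.
Split {q0,q4} by δ(·,1) → {q0} and {q4}.
No further refinement is possible. Final partition (4 blocks): {q3} | {q0} | {q1,q2} | {q4}.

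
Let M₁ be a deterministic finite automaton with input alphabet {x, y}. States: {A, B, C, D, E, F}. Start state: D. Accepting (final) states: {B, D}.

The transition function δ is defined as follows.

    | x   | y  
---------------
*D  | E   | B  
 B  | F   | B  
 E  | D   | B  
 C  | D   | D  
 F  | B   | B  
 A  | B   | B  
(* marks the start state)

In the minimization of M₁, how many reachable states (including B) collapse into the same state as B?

States {A,C} cannot be reached from the start state, so discard them.
Initial partition by acceptance: {B,D} | {E,F}.
No further refinement is possible. Final partition (2 blocks): {B,D} | {E,F}.
State B belongs to the block {B,D}, which has 2 states.

2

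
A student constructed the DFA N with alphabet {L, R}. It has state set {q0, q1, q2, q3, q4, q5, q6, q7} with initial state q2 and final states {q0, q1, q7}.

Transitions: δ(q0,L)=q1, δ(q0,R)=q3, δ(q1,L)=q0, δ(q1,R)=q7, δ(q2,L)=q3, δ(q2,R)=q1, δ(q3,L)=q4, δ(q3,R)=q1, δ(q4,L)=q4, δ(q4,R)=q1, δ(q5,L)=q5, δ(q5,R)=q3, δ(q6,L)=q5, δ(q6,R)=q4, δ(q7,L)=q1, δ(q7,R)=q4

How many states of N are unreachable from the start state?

Starting at q2 and following transitions, the reachable set is {q0, q1, q2, q3, q4, q7}. That leaves q5, q6 unreachable — 2 in total.

2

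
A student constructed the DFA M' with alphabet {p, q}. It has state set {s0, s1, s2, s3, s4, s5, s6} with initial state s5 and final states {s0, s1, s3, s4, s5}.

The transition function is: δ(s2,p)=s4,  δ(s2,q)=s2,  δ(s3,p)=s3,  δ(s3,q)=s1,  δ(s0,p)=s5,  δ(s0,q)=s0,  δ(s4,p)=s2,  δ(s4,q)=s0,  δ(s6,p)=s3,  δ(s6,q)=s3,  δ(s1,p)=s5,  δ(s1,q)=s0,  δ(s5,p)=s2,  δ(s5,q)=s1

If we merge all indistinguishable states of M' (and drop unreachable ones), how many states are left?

First remove the unreachable states {s3,s6}; 5 states remain.
Start with accepting vs non-accepting: {s0,s1,s4,s5} | {s2}.
Split {s0,s1,s4,s5} by δ(·,p) → {s0,s1} and {s4,s5}.
The partition is now stable with 3 blocks: {s0,s1} | {s2} | {s4,s5}.

3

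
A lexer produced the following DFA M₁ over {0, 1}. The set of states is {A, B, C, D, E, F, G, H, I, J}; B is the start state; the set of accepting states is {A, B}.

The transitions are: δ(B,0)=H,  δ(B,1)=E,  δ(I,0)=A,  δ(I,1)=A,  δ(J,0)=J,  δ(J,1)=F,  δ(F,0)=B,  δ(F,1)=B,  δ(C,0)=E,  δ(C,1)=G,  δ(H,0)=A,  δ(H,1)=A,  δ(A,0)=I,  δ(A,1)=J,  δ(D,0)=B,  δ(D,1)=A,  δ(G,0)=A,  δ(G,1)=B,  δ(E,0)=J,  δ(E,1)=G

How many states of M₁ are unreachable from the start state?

2

BFS from B reaches {A, B, E, F, G, H, I, J}; the 2 state(s) C, D are never visited.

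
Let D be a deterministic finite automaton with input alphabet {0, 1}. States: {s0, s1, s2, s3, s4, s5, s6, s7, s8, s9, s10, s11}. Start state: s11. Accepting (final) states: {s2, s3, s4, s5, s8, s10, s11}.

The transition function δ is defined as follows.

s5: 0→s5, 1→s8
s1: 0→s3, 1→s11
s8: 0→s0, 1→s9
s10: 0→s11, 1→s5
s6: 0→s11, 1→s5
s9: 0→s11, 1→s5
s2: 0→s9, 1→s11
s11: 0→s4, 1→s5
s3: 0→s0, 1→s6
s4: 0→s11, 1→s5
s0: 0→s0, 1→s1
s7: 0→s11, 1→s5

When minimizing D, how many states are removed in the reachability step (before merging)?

Starting at s11 and following transitions, the reachable set is {s0, s1, s3, s4, s5, s6, s8, s9, s11}. That leaves s2, s7, s10 unreachable — 3 in total.

3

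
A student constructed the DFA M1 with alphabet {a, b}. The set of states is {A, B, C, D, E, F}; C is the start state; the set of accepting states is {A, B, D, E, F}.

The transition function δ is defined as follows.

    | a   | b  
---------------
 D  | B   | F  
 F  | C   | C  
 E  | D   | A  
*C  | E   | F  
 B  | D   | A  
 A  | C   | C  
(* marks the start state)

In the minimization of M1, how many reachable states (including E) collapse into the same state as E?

3

Every state is reachable, so we keep all 6.
P0 = {A,B,D,E,F} | {C}.
On input a, block {A,B,D,E,F} splits into {B,D,E} and {A,F}.
No further refinement is possible. Final partition (3 blocks): {B,D,E} | {C} | {A,F}.
State E belongs to the block {B,D,E}, which has 3 states.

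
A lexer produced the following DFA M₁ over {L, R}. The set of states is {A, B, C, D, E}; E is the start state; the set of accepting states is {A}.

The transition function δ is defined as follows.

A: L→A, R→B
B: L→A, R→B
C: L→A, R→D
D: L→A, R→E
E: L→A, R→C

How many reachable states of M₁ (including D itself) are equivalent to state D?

Initial partition by acceptance: {A} | {B,C,D,E}.
The partition is now stable with 2 blocks: {A} | {B,C,D,E}.
The equivalence class containing D is {B,C,D,E}, of size 4.

4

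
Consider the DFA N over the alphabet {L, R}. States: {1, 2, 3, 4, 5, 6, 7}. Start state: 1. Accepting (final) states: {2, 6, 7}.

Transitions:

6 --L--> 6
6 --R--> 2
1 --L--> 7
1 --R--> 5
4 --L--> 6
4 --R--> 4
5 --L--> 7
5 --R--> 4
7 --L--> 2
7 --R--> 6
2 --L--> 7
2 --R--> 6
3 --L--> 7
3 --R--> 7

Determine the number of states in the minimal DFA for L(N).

2

States {3} cannot be reached from the start state, so discard them.
P0 = {2,6,7} | {1,4,5}.
No further refinement is possible. Final partition (2 blocks): {2,6,7} | {1,4,5}.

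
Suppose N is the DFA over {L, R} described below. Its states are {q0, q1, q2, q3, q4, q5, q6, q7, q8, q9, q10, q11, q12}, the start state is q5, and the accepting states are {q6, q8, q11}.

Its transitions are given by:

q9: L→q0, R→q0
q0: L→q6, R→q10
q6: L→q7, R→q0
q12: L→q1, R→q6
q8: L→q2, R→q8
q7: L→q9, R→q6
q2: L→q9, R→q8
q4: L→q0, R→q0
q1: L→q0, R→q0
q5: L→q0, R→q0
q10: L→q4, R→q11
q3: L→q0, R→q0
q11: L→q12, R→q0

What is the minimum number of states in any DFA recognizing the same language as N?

4

States {q2,q3,q8} cannot be reached from the start state, so discard them.
P0 = {q6,q11} | {q0,q1,q4,q5,q7,q9,q10,q12}.
Refine {q0,q1,q4,q5,q7,q9,q10,q12} on symbol L: members go to different blocks, giving {q1,q4,q5,q7,q9,q10,q12} and {q0}.
Refine {q1,q4,q5,q7,q9,q10,q12} on symbol L: members go to different blocks, giving {q1,q4,q5,q9} and {q7,q10,q12}.
Stable partition: {q6,q11} | {q1,q4,q5,q9} | {q0} | {q7,q10,q12} — 4 equivalence classes.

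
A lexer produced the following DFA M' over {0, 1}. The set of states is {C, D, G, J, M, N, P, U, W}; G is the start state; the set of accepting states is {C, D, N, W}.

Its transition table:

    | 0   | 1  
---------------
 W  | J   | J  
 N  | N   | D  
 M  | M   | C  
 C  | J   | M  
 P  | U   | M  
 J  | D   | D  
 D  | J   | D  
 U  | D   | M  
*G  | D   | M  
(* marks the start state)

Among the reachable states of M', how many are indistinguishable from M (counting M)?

1

First remove the unreachable states {N,P,U,W}; 5 states remain.
P0 = {C,D} | {G,J,M}.
On input 1, block {C,D} splits into {C} and {D}.
Split {G,J,M} by δ(·,0) → {G,J} and {M}.
On input 1, block {G,J} splits into {G} and {J}.
No further refinement is possible. Final partition (5 blocks): {C} | {G} | {D} | {M} | {J}.
The equivalence class containing M is {M}, of size 1.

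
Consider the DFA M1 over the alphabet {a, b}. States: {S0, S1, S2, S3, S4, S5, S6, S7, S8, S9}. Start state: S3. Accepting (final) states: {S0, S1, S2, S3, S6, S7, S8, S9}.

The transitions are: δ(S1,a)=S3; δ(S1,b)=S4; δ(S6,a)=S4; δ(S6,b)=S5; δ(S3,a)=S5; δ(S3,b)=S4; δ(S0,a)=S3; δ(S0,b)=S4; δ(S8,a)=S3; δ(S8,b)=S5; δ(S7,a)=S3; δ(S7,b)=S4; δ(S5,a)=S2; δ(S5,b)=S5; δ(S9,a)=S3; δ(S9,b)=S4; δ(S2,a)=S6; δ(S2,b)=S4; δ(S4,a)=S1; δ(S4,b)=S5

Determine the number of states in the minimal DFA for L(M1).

3

States {S0,S7,S8,S9} cannot be reached from the start state, so discard them.
Start with accepting vs non-accepting: {S1,S2,S3,S6} | {S4,S5}.
Split {S1,S2,S3,S6} by δ(·,a) → {S1,S2} and {S3,S6}.
The partition is now stable with 3 blocks: {S1,S2} | {S4,S5} | {S3,S6}.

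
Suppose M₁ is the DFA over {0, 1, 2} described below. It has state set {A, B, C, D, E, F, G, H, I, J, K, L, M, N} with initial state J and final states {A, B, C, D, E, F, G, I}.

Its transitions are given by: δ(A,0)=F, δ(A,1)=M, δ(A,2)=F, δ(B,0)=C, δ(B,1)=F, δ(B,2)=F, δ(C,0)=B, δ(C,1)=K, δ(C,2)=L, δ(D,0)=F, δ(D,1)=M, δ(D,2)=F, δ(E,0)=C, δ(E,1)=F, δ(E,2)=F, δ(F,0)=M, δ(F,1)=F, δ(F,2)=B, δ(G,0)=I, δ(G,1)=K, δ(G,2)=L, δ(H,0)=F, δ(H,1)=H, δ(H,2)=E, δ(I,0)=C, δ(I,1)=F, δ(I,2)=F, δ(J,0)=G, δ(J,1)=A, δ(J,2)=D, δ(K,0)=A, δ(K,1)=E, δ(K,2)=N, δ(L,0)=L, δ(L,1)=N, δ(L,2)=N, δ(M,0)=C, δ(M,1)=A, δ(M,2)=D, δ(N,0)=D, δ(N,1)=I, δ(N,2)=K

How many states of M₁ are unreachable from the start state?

No path from J leads to H; the other 13 states are all reachable.

1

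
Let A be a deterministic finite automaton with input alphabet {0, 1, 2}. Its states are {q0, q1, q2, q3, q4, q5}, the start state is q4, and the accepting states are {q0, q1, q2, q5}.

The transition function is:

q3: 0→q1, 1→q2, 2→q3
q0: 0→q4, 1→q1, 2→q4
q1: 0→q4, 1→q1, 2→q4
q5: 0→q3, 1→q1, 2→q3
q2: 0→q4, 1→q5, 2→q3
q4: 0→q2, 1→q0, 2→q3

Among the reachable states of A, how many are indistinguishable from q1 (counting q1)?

4

Every state is reachable, so we keep all 6.
Initial partition by acceptance: {q0,q1,q2,q5} | {q3,q4}.
No further refinement is possible. Final partition (2 blocks): {q0,q1,q2,q5} | {q3,q4}.
State q1 belongs to the block {q0,q1,q2,q5}, which has 4 states.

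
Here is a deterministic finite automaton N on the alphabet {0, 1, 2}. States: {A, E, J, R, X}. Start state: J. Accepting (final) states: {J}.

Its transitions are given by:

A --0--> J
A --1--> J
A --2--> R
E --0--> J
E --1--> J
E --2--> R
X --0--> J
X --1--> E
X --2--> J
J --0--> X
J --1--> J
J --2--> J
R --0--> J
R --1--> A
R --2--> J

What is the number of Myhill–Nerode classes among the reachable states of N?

3

Start with accepting vs non-accepting: {J} | {A,E,R,X}.
On input 1, block {A,E,R,X} splits into {A,E} and {R,X}.
Stable partition: {J} | {A,E} | {R,X} — 3 equivalence classes.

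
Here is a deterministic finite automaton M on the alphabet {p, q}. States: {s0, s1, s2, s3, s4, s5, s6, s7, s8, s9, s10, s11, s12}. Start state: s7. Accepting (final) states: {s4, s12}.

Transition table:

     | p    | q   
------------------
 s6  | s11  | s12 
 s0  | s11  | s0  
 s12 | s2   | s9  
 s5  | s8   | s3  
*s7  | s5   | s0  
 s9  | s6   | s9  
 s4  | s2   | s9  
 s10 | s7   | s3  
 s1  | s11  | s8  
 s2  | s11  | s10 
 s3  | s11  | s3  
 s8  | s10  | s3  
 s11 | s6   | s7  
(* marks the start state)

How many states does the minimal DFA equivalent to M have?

First remove the unreachable states {s1,s4}; 11 states remain.
P0 = {s12} | {s0,s2,s3,s5,s6,s7,s8,s9,s10,s11}.
Split {s0,s2,s3,s5,s6,s7,s8,s9,s10,s11} by δ(·,q) → {s0,s2,s3,s5,s7,s8,s9,s10,s11} and {s6}.
Refine {s0,s2,s3,s5,s7,s8,s9,s10,s11} on symbol p: members go to different blocks, giving {s0,s2,s3,s5,s7,s8,s10} and {s9,s11}.
Refine {s0,s2,s3,s5,s7,s8,s10} on symbol p: members go to different blocks, giving {s5,s7,s8,s10} and {s0,s2,s3}.
Split {s9,s11} by δ(·,q) → {s9} and {s11}.
Split {s0,s2,s3} by δ(·,q) → {s0,s3} and {s2}.
No further refinement is possible. Final partition (7 blocks): {s12} | {s5,s7,s8,s10} | {s6} | {s9} | {s0,s3} | {s11} | {s2}.

7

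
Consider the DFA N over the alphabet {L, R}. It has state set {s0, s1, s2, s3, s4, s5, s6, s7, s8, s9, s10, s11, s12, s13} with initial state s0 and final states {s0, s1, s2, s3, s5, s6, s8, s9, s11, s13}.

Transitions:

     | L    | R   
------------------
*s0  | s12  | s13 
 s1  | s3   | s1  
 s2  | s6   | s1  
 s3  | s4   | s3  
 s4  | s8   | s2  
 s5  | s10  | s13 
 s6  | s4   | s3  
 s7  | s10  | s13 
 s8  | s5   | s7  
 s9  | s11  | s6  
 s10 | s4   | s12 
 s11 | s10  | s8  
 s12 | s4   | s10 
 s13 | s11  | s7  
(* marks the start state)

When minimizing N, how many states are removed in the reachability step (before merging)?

Starting at s0 and following transitions, the reachable set is {s0, s1, s2, s3, s4, s5, s6, s7, s8, s10, s11, s12, s13}. That leaves s9 unreachable — 1 in total.

1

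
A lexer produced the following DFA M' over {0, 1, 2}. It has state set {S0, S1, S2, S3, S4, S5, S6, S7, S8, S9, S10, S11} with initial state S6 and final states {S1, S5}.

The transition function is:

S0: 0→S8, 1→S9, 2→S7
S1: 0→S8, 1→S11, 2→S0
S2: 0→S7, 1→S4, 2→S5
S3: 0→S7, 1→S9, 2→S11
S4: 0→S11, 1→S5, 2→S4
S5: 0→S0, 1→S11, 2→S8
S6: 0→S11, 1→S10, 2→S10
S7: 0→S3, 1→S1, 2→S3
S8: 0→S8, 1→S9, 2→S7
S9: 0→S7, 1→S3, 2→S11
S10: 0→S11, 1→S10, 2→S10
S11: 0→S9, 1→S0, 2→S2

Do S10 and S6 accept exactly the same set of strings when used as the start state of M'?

Yes

All states are reachable from the start state.
Start with accepting vs non-accepting: {S1,S5} | {S0,S2,S3,S4,S6,S7,S8,S9,S10,S11}.
Refine {S0,S2,S3,S4,S6,S7,S8,S9,S10,S11} on symbol 1: members go to different blocks, giving {S0,S2,S3,S6,S8,S9,S10,S11} and {S4,S7}.
Refine {S0,S2,S3,S6,S8,S9,S10,S11} on symbol 0: members go to different blocks, giving {S0,S6,S8,S10,S11} and {S2,S3,S9}.
Split {S0,S6,S8,S10,S11} by δ(·,0) → {S0,S6,S8,S10} and {S11}.
Split {S0,S6,S8,S10} by δ(·,0) → {S0,S8} and {S6,S10}.
Refine {S4,S7} on symbol 0: members go to different blocks, giving {S4} and {S7}.
Refine {S2,S3,S9} on symbol 1: members go to different blocks, giving {S3,S9} and {S2}.
No further refinement is possible. Final partition (8 blocks): {S1,S5} | {S0,S8} | {S4} | {S3,S9} | {S11} | {S6,S10} | {S7} | {S2}.
S10 and S6 lie in the same block of the stable partition, so they are equivalent — no string distinguishes them.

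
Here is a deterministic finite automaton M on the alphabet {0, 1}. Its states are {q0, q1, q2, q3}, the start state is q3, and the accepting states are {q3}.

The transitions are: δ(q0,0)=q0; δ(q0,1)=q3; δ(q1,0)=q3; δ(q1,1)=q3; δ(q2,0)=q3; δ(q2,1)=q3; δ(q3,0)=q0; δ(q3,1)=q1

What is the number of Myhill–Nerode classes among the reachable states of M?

First remove the unreachable states {q2}; 3 states remain.
Start with accepting vs non-accepting: {q3} | {q0,q1}.
Refine {q0,q1} on symbol 0: members go to different blocks, giving {q0} and {q1}.
No further refinement is possible. Final partition (3 blocks): {q3} | {q0} | {q1}.

3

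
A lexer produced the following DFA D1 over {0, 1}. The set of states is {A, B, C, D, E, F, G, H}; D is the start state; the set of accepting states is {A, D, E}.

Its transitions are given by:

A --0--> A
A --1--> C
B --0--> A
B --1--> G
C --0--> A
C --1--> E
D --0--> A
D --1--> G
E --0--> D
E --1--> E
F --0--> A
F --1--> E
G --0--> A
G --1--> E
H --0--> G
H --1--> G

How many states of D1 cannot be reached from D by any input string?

BFS from D reaches {A, C, D, E, G}; the 3 state(s) B, F, H are never visited.

3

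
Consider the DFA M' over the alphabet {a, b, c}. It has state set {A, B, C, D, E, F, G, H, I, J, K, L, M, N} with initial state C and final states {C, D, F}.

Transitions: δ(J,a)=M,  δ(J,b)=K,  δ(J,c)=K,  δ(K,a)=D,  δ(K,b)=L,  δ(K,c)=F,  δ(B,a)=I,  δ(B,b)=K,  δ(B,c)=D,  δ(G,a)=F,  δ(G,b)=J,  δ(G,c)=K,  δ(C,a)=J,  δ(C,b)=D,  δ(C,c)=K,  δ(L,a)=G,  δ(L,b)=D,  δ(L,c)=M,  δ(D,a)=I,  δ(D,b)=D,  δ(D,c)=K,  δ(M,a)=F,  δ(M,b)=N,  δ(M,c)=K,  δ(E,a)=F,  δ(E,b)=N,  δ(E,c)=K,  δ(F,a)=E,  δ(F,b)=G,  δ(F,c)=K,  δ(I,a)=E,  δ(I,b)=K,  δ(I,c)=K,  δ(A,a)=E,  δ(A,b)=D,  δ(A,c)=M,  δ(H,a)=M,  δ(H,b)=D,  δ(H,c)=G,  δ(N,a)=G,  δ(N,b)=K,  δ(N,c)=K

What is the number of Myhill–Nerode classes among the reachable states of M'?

States {A,B,H} cannot be reached from the start state, so discard them.
Initial partition by acceptance: {C,D,F} | {E,G,I,J,K,L,M,N}.
Refine {C,D,F} on symbol b: members go to different blocks, giving {C,D} and {F}.
On input a, block {E,G,I,J,K,L,M,N} splits into {I,J,L,N} and {E,G,M} and {K}.
Refine {I,J,L,N} on symbol b: members go to different blocks, giving {I,J,N} and {L}.
Stable partition: {C,D} | {I,J,N} | {F} | {E,G,M} | {K} | {L} — 6 equivalence classes.

6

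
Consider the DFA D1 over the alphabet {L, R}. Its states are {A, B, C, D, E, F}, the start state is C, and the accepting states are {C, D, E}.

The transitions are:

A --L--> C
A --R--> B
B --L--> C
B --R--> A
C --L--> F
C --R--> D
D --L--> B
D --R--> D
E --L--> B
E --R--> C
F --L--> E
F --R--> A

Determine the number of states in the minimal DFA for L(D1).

All states are reachable from the start state.
Start with accepting vs non-accepting: {C,D,E} | {A,B,F}.
The partition is now stable with 2 blocks: {C,D,E} | {A,B,F}.

2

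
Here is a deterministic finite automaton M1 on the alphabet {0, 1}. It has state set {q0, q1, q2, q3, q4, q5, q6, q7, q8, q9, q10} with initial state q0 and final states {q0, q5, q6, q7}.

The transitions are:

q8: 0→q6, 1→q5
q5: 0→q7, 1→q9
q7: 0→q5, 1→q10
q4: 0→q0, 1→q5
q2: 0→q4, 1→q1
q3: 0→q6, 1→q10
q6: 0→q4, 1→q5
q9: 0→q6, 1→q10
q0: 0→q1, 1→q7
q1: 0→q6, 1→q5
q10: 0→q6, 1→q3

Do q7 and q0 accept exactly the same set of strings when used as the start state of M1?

First remove the unreachable states {q2,q8}; 9 states remain.
Start with accepting vs non-accepting: {q0,q5,q6,q7} | {q1,q3,q4,q9,q10}.
Split {q0,q5,q6,q7} by δ(·,0) → {q0,q6} and {q5,q7}.
Refine {q1,q3,q4,q9,q10} on symbol 1: members go to different blocks, giving {q3,q9,q10} and {q1,q4}.
The partition is now stable with 4 blocks: {q0,q6} | {q3,q9,q10} | {q5,q7} | {q1,q4}.
q7 and q0 end up in different blocks, so they are distinguishable. For instance, the string '0' is accepted from only q7.

No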